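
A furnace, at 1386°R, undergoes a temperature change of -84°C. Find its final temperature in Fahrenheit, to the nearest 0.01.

Initial temperature in Celsius: (1386 - 491.67) × 5/9 = 496.8500°C.
Final Celsius temperature: 496.8500 - 84.0000 = 412.8500°C.
In Fahrenheit: 412.8500 × 1.8 + 32 = 775.13°F.

775.13°F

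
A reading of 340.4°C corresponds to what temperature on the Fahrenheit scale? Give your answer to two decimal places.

In Fahrenheit: 340.4000 × 1.8 + 32 = 644.72°F.

644.72°F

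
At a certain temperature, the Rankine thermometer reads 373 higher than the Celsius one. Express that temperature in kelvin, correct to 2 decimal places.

Let x be the Celsius reading; then the Rankine reading is 1.8·x + 491.67.
(1.8·x + 491.67) - x = 373  ⇒  (0.8)·x = -118.67  ⇒  x = -148.3375°C.
In kelvin: -148.3375 + 273.15 = 124.81 K.

124.81 K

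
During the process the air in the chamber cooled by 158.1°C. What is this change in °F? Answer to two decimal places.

Only the scale ratio 1.8 matters for a change in temperature.
158.1 × 1.8 = 284.58.

284.58°F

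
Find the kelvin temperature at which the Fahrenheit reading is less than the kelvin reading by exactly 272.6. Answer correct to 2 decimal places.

Let K be the kelvin reading. The Fahrenheit reading is F = 1.8·K - 459.67.
Require F - K = -272.6: (0.8)·K - 459.67 = -272.6.
K = (-272.6 + 459.67) / (0.8) = 233.84.

233.84 K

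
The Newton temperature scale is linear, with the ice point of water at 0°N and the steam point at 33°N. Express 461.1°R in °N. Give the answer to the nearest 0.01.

-5.60°N

First in Celsius: (461.1 - 491.67) × 5/9 = -16.9833°C.
Linearly onto the Newton scale: 0 + (-16.9833 / 100) × (33 - 0) = -5.60°N.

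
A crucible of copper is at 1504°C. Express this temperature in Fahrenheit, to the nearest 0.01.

2739.20°F

In Fahrenheit: 1504.0000 × 1.8 + 32 = 2739.20°F.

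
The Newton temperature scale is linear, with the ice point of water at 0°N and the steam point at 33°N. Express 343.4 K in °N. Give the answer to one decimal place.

First in Celsius: 343.4 - 273.15 = 70.2500°C.
Linearly onto the Newton scale: 0 + (70.2500 / 100) × (33 - 0) = 23.2°N.

23.2°N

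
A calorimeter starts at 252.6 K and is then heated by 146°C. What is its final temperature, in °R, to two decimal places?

717.48°R

Initial temperature in Celsius: 252.6 - 273.15 = -20.5500°C.
Final Celsius temperature: -20.5500 + 146.0000 = 125.4500°C.
In Rankine: 125.4500 × 1.8 + 491.67 = 717.48°R.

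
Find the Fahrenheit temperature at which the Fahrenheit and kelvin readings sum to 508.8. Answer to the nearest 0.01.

162.92°F

Let F be the Fahrenheit reading. The kelvin reading is K = 5/9·F + 255.372.
Require F + K = 508.8: (14/9)·F + 255.372 = 508.8.
F = (508.8 - 255.372) / (14/9) = 162.92.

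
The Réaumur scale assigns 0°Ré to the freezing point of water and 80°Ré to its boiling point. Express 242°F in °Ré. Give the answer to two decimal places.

First in Celsius: (242 - 32) × 5/9 = 116.6667°C.
Linearly onto the Réaumur scale: 0 + (116.6667 / 100) × (80 - 0) = 93.33°Ré.

93.33°Ré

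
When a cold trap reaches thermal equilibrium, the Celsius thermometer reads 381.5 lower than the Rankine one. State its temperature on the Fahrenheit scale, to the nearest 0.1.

-215.9°F

Let x be the Rankine reading; then the Celsius reading is 5/9·x - 273.15.
(5/9·x - 273.15) - x = -381.5  ⇒  (-4/9)·x = -108.35  ⇒  x = 243.7875°R.
In Celsius: (243.7875 - 491.67) × 5/9 = -137.7125°C.
In Fahrenheit: -137.7125 × 1.8 + 32 = -215.9°F.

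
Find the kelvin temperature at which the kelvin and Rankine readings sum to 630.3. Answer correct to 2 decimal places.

Let K be the kelvin reading. The Rankine reading is R = 1.8·K.
Require K + R = 630.3: (2.8)·K = 630.3.
K = (630.3) / (2.8) = 225.11.

225.11 K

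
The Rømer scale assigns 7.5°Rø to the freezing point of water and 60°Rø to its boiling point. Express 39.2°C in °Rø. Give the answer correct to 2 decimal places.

28.08°Rø

Linearly onto the Rømer scale: 7.5 + (39.2000 / 100) × (60 - 7.5) = 28.08°Rø.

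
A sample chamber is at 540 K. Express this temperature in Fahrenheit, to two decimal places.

512.33°F

In Celsius: 540 - 273.15 = 266.8500°C.
In Fahrenheit: 266.8500 × 1.8 + 32 = 512.33°F.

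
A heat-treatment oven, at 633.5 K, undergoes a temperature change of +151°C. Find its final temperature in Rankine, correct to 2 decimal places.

Initial temperature in Celsius: 633.5 - 273.15 = 360.3500°C.
Final Celsius temperature: 360.3500 + 151.0000 = 511.3500°C.
In Rankine: 511.3500 × 1.8 + 491.67 = 1412.10°R.

1412.10°R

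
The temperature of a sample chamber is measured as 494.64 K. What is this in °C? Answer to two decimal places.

In Celsius: 494.64 - 273.15 = 221.4900°C.

221.49°C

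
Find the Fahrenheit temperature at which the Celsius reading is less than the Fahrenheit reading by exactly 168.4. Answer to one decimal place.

Let F be the Fahrenheit reading. The Celsius reading is C = 5/9·F - 17.7778.
Require C - F = -168.4: (-4/9)·F - 17.7778 = -168.4.
F = (-168.4 + 17.7778) / (-4/9) = 338.9.

338.9°F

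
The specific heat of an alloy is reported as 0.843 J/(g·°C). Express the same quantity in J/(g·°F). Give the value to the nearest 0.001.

0.468 J/(g·°F)

Since only a temperature interval is involved, the additive offset between the scales drops out.
A change of 1°F is a change of 5/9°C, so per °F the value is 0.843 × 5/9 = 0.468.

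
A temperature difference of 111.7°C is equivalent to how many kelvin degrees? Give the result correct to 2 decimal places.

Celsius and kelvin degrees are the same size, so the interval is unchanged: 111.70.

111.70 K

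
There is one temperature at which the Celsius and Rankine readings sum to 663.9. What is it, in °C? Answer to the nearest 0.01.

Let C be the Celsius reading. The Rankine reading is R = 1.8·C + 491.67.
Require C + R = 663.9: (2.8)·C + 491.67 = 663.9.
C = (663.9 - 491.67) / (2.8) = 61.51.

61.51°C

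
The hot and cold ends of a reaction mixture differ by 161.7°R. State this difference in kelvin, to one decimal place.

An interval of 1°R corresponds to 5/9 K.
161.7 × 5/9 = 89.8.

89.8 K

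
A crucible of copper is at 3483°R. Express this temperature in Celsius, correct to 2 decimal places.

In Celsius: (3483 - 491.67) × 5/9 = 1661.8500°C.

1661.85°C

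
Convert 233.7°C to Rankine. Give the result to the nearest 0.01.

912.33°R

In Rankine: 233.7000 × 1.8 + 491.67 = 912.33°R.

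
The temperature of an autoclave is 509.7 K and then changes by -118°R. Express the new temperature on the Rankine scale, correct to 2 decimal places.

Initial temperature in Celsius: 509.7 - 273.15 = 236.5500°C.
The 118°R change is an interval, so only the factor 5/9 applies: -118 × 5/9 = -65.5556°C.
Final Celsius temperature: 236.5500 - 65.5556 = 170.9944°C.
In Rankine: 170.9944 × 1.8 + 491.67 = 799.46°R.

799.46°R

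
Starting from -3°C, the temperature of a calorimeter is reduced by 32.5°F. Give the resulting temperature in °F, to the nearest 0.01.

-5.90°F

The 32.5°F change is an interval, so only the factor 5/9 applies: -32.5 × 5/9 = -18.0556°C.
Final Celsius temperature: -3.0000 - 18.0556 = -21.0556°C.
In Fahrenheit: -21.0556 × 1.8 + 32 = -5.90°F.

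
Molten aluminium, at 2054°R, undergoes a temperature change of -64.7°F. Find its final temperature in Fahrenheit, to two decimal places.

Initial temperature in Celsius: (2054 - 491.67) × 5/9 = 867.9611°C.
The 64.7°F change is an interval, so only the factor 5/9 applies: -64.7 × 5/9 = -35.9444°C.
Final Celsius temperature: 867.9611 - 35.9444 = 832.0167°C.
In Fahrenheit: 832.0167 × 1.8 + 32 = 1529.63°F.

1529.63°F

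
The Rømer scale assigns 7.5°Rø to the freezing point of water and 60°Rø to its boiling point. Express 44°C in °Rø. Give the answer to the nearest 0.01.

30.60°Rø

Linearly onto the Rømer scale: 7.5 + (44.0000 / 100) × (60 - 7.5) = 30.60°Rø.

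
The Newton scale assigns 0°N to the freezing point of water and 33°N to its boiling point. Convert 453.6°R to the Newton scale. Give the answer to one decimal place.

First in Celsius: (453.6 - 491.67) × 5/9 = -21.1500°C.
Linearly onto the Newton scale: 0 + (-21.1500 / 100) × (33 - 0) = -7.0°N.

-7.0°N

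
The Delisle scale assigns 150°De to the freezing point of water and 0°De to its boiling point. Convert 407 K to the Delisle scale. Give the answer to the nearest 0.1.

First in Celsius: 407 - 273.15 = 133.8500°C.
Linearly onto the Delisle scale: 150 + (133.8500 / 100) × (0 - 150) = -50.8°De.

-50.8°De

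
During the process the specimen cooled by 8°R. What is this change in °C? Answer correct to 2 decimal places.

4.44°C

Only the scale ratio 5/9 matters for a change in temperature.
8 × 5/9 = 4.44.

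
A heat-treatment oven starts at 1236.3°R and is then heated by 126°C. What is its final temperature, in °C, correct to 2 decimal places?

539.68°C

Initial temperature in Celsius: (1236.3 - 491.67) × 5/9 = 413.6833°C.
Final Celsius temperature: 413.6833 + 126.0000 = 539.6833°C.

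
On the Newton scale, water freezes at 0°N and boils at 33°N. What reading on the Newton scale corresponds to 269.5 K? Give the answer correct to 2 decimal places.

First in Celsius: 269.5 - 273.15 = -3.6500°C.
Linearly onto the Newton scale: 0 + (-3.6500 / 100) × (33 - 0) = -1.20°N.

-1.20°N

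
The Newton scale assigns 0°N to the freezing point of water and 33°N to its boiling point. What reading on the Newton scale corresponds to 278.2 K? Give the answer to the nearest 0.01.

1.67°N

First in Celsius: 278.2 - 273.15 = 5.0500°C.
Linearly onto the Newton scale: 0 + (5.0500 / 100) × (33 - 0) = 1.67°N.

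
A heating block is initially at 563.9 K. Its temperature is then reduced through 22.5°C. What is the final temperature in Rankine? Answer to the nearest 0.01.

974.52°R

Initial temperature in Celsius: 563.9 - 273.15 = 290.7500°C.
Final Celsius temperature: 290.7500 - 22.5000 = 268.2500°C.
In Rankine: 268.2500 × 1.8 + 491.67 = 974.52°R.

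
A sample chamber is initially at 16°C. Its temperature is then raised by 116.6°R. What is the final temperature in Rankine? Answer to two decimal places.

637.07°R

The 116.6°R change is an interval, so only the factor 5/9 applies: +116.6 × 5/9 = +64.7778°C.
Final Celsius temperature: 16.0000 + 64.7778 = 80.7778°C.
In Rankine: 80.7778 × 1.8 + 491.67 = 637.07°R.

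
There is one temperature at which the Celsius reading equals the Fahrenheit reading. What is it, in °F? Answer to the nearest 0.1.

-40.0°F

Let F be the Fahrenheit reading. The Celsius reading is C = 5/9·F - 17.7778.
Set C = F: 5/9·F - 17.7778 = F.
(-4/9)·F = 17.7778  ⇒  F = -40.0.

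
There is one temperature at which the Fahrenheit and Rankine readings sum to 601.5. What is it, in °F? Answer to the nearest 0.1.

Let F be the Fahrenheit reading. The Rankine reading is R = 1·F + 459.67.
Require F + R = 601.5: (2)·F + 459.67 = 601.5.
F = (601.5 - 459.67) / (2) = 70.9.

70.9°F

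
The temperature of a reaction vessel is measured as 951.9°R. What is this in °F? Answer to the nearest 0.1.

492.2°F

In Celsius: (951.9 - 491.67) × 5/9 = 255.6833°C.
In Fahrenheit: 255.6833 × 1.8 + 32 = 492.2°F.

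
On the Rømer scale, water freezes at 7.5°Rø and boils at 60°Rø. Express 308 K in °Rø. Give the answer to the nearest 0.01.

First in Celsius: 308 - 273.15 = 34.8500°C.
Linearly onto the Rømer scale: 7.5 + (34.8500 / 100) × (60 - 7.5) = 25.80°Rø.

25.80°Rø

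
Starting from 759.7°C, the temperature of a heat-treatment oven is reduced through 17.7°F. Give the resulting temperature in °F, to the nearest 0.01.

1381.76°F

The 17.7°F change is an interval, so only the factor 5/9 applies: -17.7 × 5/9 = -9.8333°C.
Final Celsius temperature: 759.7000 - 9.8333 = 749.8667°C.
In Fahrenheit: 749.8667 × 1.8 + 32 = 1381.76°F.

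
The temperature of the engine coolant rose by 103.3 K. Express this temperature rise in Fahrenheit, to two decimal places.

185.94°F

For a temperature interval the offset drops out; only the factor 1.8 applies.
103.3 × 1.8 = 185.94.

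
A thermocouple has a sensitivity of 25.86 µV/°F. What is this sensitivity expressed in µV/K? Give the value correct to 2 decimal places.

Since only a temperature interval is involved, the additive offset between the scales drops out.
A change of 1 K is a change of 1.8°F, so per K the value is 25.86 × 1.8 = 46.55.

46.55 µV/K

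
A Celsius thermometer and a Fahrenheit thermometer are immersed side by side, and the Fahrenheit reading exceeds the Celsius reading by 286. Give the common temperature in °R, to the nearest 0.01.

Let x be the Celsius reading; then the Fahrenheit reading is 1.8·x + 32.
(1.8·x + 32) - x = 286  ⇒  (0.8)·x = 254  ⇒  x = 317.5000°C.
In Rankine: 317.5000 × 1.8 + 491.67 = 1063.17°R.

1063.17°R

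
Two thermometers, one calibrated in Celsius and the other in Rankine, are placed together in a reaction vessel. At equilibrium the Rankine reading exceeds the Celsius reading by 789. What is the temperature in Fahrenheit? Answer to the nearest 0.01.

Let x be the Celsius reading; then the Rankine reading is 1.8·x + 491.67.
(1.8·x + 491.67) - x = 789  ⇒  (0.8)·x = 297.33  ⇒  x = 371.6625°C.
In Fahrenheit: 371.6625 × 1.8 + 32 = 700.99°F.

700.99°F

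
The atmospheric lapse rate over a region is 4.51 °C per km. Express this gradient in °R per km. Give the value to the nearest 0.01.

The quantity depends on a temperature interval, so only the ratio of degree sizes applies; the offset between the scales is irrelevant.
A change of 1°C is a change of 1.8°R, so 4.51 × 1.8 = 8.12.

8.12 °R/km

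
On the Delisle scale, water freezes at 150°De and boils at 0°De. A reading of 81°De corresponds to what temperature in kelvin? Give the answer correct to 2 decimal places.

319.15 K

Linear interpolation between the fixed points: C = (81 - 150) × 100 / (0 - 150) = 46.0000°C.
Then 46.0000 + 273.15 = 319.15 K.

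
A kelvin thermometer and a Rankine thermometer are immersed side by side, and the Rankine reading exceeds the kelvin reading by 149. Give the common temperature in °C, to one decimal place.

-86.9°C

Let x be the kelvin reading; then the Rankine reading is 1.8·x.
(1.8·x) - x = 149  ⇒  (0.8)·x = 149  ⇒  x = 186.2500 K.
In Celsius: 186.25 - 273.15 = -86.9°C.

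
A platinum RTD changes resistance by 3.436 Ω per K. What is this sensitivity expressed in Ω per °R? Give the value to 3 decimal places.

The quantity depends on a temperature interval, so only the ratio of degree sizes applies; the offset between the scales is irrelevant.
A change of 1°R is a change of 5/9 K, so per °R the value is 3.436 × 5/9 = 1.909.

1.909 Ω per °R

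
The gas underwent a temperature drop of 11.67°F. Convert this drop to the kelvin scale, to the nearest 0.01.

An interval of 1°F corresponds to 5/9 K.
11.67 × 5/9 = 6.48.

6.48 K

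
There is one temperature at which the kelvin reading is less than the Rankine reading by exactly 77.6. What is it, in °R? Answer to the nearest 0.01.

Let R be the Rankine reading. The kelvin reading is K = 5/9·R.
Require K - R = -77.6: (-4/9)·R = -77.6.
R = (-77.6) / (-4/9) = 174.60.

174.60°R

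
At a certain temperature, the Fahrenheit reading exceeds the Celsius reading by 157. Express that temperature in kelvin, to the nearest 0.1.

429.4 K

Let x be the Fahrenheit reading; then the Celsius reading is 5/9·x - 17.7778.
(5/9·x - 17.7778) - x = -157  ⇒  (-4/9)·x = -139.222  ⇒  x = 313.2500°F.
In Celsius: (313.25 - 32) × 5/9 = 156.2500°C.
In kelvin: 156.2500 + 273.15 = 429.4 K.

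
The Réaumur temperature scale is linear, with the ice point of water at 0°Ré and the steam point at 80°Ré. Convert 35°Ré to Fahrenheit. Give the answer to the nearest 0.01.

Linear interpolation between the fixed points: C = (35 - 0) × 100 / (80 - 0) = 43.7500°C.
Then 43.7500 × 1.8 + 32 = 110.75°F.

110.75°F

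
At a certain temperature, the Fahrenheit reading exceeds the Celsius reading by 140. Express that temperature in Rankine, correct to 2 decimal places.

734.67°R

Let x be the Celsius reading; then the Fahrenheit reading is 1.8·x + 32.
(1.8·x + 32) - x = 140  ⇒  (0.8)·x = 108  ⇒  x = 135.0000°C.
In Rankine: 135.0000 × 1.8 + 491.67 = 734.67°R.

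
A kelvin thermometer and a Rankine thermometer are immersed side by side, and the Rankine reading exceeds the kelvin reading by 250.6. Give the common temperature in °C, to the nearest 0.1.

40.1°C

Let x be the kelvin reading; then the Rankine reading is 1.8·x.
(1.8·x) - x = 250.6  ⇒  (0.8)·x = 250.6  ⇒  x = 313.2500 K.
In Celsius: 313.25 - 273.15 = 40.1°C.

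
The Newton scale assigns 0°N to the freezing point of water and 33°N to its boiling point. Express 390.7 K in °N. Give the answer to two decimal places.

First in Celsius: 390.7 - 273.15 = 117.5500°C.
Linearly onto the Newton scale: 0 + (117.5500 / 100) × (33 - 0) = 38.79°N.

38.79°N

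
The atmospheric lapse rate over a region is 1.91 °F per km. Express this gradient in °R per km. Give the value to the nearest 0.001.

The quantity depends on a temperature interval, so only the ratio of degree sizes applies; the offset between the scales is irrelevant.
A change of 1°F is a change of 1°R, so 1.91 × 1 = 1.910.

1.910 °R/km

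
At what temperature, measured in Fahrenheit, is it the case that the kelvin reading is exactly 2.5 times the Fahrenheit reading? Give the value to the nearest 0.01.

131.33°F

Let F be the Fahrenheit reading. The kelvin reading is K = 5/9·F + 255.372.
Require K = 2.5·F: 5/9·F + 255.372 = 2.5·F.
(-35/18)·F = -255.372  ⇒  F = 131.33.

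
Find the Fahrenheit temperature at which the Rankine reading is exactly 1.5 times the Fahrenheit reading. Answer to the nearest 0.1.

Let F be the Fahrenheit reading. The Rankine reading is R = 1·F + 459.67.
Require R = 1.5·F: 1·F + 459.67 = 1.5·F.
(-0.5)·F = -459.67  ⇒  F = 919.3.

919.3°F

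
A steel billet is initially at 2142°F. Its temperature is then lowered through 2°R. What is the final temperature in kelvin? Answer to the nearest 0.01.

1444.26 K

Initial temperature in Celsius: (2142 - 32) × 5/9 = 1172.2222°C.
The 2°R change is an interval, so only the factor 5/9 applies: -2 × 5/9 = -1.1111°C.
Final Celsius temperature: 1172.2222 - 1.1111 = 1171.1111°C.
In kelvin: 1171.1111 + 273.15 = 1444.26 K.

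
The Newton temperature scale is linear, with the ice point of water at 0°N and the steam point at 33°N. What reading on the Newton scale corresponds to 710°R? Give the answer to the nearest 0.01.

First in Celsius: (710 - 491.67) × 5/9 = 121.2944°C.
Linearly onto the Newton scale: 0 + (121.2944 / 100) × (33 - 0) = 40.03°N.

40.03°N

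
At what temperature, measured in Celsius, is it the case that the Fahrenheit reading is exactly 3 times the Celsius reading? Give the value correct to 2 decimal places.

26.67°C

Let C be the Celsius reading. The Fahrenheit reading is F = 1.8·C + 32.
Require F = 3·C: 1.8·C + 32 = 3·C.
(-1.2)·C = -32  ⇒  C = 26.67.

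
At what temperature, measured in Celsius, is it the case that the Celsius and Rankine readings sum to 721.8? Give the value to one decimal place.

82.2°C

Let C be the Celsius reading. The Rankine reading is R = 1.8·C + 491.67.
Require C + R = 721.8: (2.8)·C + 491.67 = 721.8.
C = (721.8 - 491.67) / (2.8) = 82.2.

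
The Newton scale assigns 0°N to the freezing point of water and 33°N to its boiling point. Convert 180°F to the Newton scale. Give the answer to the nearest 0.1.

First in Celsius: (180 - 32) × 5/9 = 82.2222°C.
Linearly onto the Newton scale: 0 + (82.2222 / 100) × (33 - 0) = 27.1°N.

27.1°N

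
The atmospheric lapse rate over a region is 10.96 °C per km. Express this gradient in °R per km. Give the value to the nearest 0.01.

The quantity depends on a temperature interval, so only the ratio of degree sizes applies; the offset between the scales is irrelevant.
A change of 1°C is a change of 1.8°R, so 10.96 × 1.8 = 19.73.

19.73 °R/km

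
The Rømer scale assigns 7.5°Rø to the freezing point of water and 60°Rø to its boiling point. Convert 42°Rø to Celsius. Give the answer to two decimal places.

Linear interpolation between the fixed points: C = (42 - 7.5) × 100 / (60 - 7.5) = 65.7143°C.

65.71°C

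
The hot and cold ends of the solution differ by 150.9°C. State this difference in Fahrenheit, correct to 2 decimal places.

For a temperature interval the offset drops out; only the factor 1.8 applies.
150.9 × 1.8 = 271.62.

271.62°F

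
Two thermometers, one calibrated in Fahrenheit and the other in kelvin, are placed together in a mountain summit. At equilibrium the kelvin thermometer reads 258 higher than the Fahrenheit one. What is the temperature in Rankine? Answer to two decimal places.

Let x be the Fahrenheit reading; then the kelvin reading is 5/9·x + 255.372.
(5/9·x + 255.372) - x = 258  ⇒  (-4/9)·x = 2.62778  ⇒  x = -5.9125°F.
In Celsius: (-5.9125 - 32) × 5/9 = -21.0625°C.
In Rankine: -21.0625 × 1.8 + 491.67 = 453.76°R.

453.76°R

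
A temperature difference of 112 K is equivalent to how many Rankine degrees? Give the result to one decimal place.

201.6°R

An interval of 1 K corresponds to 1.8°R.
112 × 1.8 = 201.6.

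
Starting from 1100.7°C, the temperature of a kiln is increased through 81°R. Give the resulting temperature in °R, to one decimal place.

2553.9°R

The 81°R change is an interval, so only the factor 5/9 applies: +81 × 5/9 = +45.0000°C.
Final Celsius temperature: 1100.7000 + 45.0000 = 1145.7000°C.
In Rankine: 1145.7000 × 1.8 + 491.67 = 2553.9°R.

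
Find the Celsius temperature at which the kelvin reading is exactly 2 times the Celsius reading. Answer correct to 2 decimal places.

273.15°C

Let C be the Celsius reading. The kelvin reading is K = 1·C + 273.15.
Require K = 2·C: 1·C + 273.15 = 2·C.
(-1)·C = -273.15  ⇒  C = 273.15.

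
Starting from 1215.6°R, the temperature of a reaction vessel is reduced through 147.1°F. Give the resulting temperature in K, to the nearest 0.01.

593.61 K

Initial temperature in Celsius: (1215.6 - 491.67) × 5/9 = 402.1833°C.
The 147.1°F change is an interval, so only the factor 5/9 applies: -147.1 × 5/9 = -81.7222°C.
Final Celsius temperature: 402.1833 - 81.7222 = 320.4611°C.
In kelvin: 320.4611 + 273.15 = 593.61 K.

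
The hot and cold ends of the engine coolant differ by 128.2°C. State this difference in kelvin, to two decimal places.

128.20 K

Celsius and kelvin degrees are the same size, so the interval is unchanged: 128.20.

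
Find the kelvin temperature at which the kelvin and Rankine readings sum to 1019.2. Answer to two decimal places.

364.00 K

Let K be the kelvin reading. The Rankine reading is R = 1.8·K.
Require K + R = 1019.2: (2.8)·K = 1019.2.
K = (1019.2) / (2.8) = 364.00.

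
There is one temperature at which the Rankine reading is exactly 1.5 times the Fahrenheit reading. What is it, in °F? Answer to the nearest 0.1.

919.3°F

Let F be the Fahrenheit reading. The Rankine reading is R = 1·F + 459.67.
Require R = 1.5·F: 1·F + 459.67 = 1.5·F.
(-0.5)·F = -459.67  ⇒  F = 919.3.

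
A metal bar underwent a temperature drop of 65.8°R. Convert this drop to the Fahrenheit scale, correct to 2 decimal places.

Rankine and Fahrenheit degrees are the same size, so the interval is unchanged: 65.80.

65.80°F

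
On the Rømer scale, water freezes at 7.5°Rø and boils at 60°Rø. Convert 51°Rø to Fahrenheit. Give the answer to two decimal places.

181.14°F

Linear interpolation between the fixed points: C = (51 - 7.5) × 100 / (60 - 7.5) = 82.8571°C.
Then 82.8571 × 1.8 + 32 = 181.14°F.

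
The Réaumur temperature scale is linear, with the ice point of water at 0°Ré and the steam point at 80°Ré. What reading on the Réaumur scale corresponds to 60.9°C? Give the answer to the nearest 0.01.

48.72°Ré

Linearly onto the Réaumur scale: 0 + (60.9000 / 100) × (80 - 0) = 48.72°Ré.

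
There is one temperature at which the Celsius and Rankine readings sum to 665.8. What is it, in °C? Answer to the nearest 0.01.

Let C be the Celsius reading. The Rankine reading is R = 1.8·C + 491.67.
Require C + R = 665.8: (2.8)·C + 491.67 = 665.8.
C = (665.8 - 491.67) / (2.8) = 62.19.

62.19°C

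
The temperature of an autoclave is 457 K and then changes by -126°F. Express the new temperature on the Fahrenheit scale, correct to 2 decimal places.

236.93°F

Initial temperature in Celsius: 457 - 273.15 = 183.8500°C.
The 126°F change is an interval, so only the factor 5/9 applies: -126 × 5/9 = -70.0000°C.
Final Celsius temperature: 183.8500 - 70.0000 = 113.8500°C.
In Fahrenheit: 113.8500 × 1.8 + 32 = 236.93°F.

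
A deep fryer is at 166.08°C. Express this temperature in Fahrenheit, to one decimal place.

330.9°F

In Fahrenheit: 166.0800 × 1.8 + 32 = 330.9°F.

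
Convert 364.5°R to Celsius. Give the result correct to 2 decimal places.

In Celsius: (364.5 - 491.67) × 5/9 = -70.6500°C.

-70.65°C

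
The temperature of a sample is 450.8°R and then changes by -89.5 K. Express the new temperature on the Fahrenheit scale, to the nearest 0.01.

-169.97°F

Initial temperature in Celsius: (450.8 - 491.67) × 5/9 = -22.7056°C.
The 89.5 K change is an interval; Kelvin and Celsius degrees are the same size, so ΔC = -89.5°C.
Final Celsius temperature: -22.7056 - 89.5000 = -112.2056°C.
In Fahrenheit: -112.2056 × 1.8 + 32 = -169.97°F.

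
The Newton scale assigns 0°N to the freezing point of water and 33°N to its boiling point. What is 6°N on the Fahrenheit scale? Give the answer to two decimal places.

64.73°F

Linear interpolation between the fixed points: C = (6 - 0) × 100 / (33 - 0) = 18.1818°C.
Then 18.1818 × 1.8 + 32 = 64.73°F.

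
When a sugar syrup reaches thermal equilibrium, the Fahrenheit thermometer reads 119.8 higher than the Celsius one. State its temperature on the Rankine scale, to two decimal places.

689.22°R

Let x be the Celsius reading; then the Fahrenheit reading is 1.8·x + 32.
(1.8·x + 32) - x = 119.8  ⇒  (0.8)·x = 87.8  ⇒  x = 109.7500°C.
In Rankine: 109.7500 × 1.8 + 491.67 = 689.22°R.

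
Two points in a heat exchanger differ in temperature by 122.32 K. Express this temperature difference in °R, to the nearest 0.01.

220.18°R

For a temperature interval the offset drops out; only the factor 1.8 applies.
122.32 × 1.8 = 220.18.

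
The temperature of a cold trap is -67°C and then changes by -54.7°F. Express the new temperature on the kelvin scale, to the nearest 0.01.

175.76 K

The 54.7°F change is an interval, so only the factor 5/9 applies: -54.7 × 5/9 = -30.3889°C.
Final Celsius temperature: -67.0000 - 30.3889 = -97.3889°C.
In kelvin: -97.3889 + 273.15 = 175.76 K.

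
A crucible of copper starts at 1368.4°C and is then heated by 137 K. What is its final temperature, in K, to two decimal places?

The 137 K change is an interval; Kelvin and Celsius degrees are the same size, so ΔC = +137°C.
Final Celsius temperature: 1368.4000 + 137.0000 = 1505.4000°C.
In kelvin: 1505.4000 + 273.15 = 1778.55 K.

1778.55 K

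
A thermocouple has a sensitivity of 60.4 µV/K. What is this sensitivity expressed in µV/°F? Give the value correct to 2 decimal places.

33.56 µV/°F

Since only a temperature interval is involved, the additive offset between the scales drops out.
A change of 1°F is a change of 5/9 K, so per °F the value is 60.4 × 5/9 = 33.56.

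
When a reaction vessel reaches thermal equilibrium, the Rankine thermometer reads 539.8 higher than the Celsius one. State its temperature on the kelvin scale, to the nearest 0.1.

Let x be the Celsius reading; then the Rankine reading is 1.8·x + 491.67.
(1.8·x + 491.67) - x = 539.8  ⇒  (0.8)·x = 48.13  ⇒  x = 60.1625°C.
In kelvin: 60.1625 + 273.15 = 333.3 K.

333.3 K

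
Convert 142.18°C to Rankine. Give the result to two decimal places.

In Rankine: 142.1800 × 1.8 + 491.67 = 747.59°R.

747.59°R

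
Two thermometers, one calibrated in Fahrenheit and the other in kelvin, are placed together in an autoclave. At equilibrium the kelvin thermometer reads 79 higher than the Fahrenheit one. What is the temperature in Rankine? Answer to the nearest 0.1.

856.5°R

Let x be the Fahrenheit reading; then the kelvin reading is 5/9·x + 255.372.
(5/9·x + 255.372) - x = 79  ⇒  (-4/9)·x = -176.372  ⇒  x = 396.8375°F.
In Celsius: (396.8375 - 32) × 5/9 = 202.6875°C.
In Rankine: 202.6875 × 1.8 + 491.67 = 856.5°R.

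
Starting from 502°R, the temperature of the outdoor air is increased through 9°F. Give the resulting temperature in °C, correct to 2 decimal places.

Initial temperature in Celsius: (502 - 491.67) × 5/9 = 5.7389°C.
The 9°F change is an interval, so only the factor 5/9 applies: +9 × 5/9 = +5.0000°C.
Final Celsius temperature: 5.7389 + 5.0000 = 10.7389°C.

10.74°C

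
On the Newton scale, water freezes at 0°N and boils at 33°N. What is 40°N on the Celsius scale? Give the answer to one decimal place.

121.2°C

Linear interpolation between the fixed points: C = (40 - 0) × 100 / (33 - 0) = 121.2121°C.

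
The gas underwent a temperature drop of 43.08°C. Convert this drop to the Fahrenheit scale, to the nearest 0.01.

An interval of 1°C corresponds to 1.8°F.
43.08 × 1.8 = 77.54.

77.54°F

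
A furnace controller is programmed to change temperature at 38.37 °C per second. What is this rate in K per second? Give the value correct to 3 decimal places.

38.370 K/second

The quantity depends on a temperature interval, so only the ratio of degree sizes applies; the offset between the scales is irrelevant.
A change of 1°C is a change of 1 K, so 38.37 × 1 = 38.370.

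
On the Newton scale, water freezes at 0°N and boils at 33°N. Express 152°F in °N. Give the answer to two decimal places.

First in Celsius: (152 - 32) × 5/9 = 66.6667°C.
Linearly onto the Newton scale: 0 + (66.6667 / 100) × (33 - 0) = 22.00°N.

22.00°N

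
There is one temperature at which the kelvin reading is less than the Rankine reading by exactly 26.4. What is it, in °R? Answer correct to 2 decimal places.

59.40°R

Let R be the Rankine reading. The kelvin reading is K = 5/9·R.
Require K - R = -26.4: (-4/9)·R = -26.4.
R = (-26.4) / (-4/9) = 59.40.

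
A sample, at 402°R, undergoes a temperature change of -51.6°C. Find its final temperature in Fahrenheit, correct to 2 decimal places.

-150.55°F

Initial temperature in Celsius: (402 - 491.67) × 5/9 = -49.8167°C.
Final Celsius temperature: -49.8167 - 51.6000 = -101.4167°C.
In Fahrenheit: -101.4167 × 1.8 + 32 = -150.55°F.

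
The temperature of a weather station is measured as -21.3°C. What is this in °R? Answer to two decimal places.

453.33°R

In Rankine: -21.3000 × 1.8 + 491.67 = 453.33°R.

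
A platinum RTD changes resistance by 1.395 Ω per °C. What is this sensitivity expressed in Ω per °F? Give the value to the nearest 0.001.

0.775 Ω per °F

The quantity depends on a temperature interval, so only the ratio of degree sizes applies; the offset between the scales is irrelevant.
A change of 1°F is a change of 5/9°C, so per °F the value is 1.395 × 5/9 = 0.775.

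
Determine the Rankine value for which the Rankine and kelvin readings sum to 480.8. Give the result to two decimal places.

309.09°R

Let R be the Rankine reading. The kelvin reading is K = 5/9·R.
Require R + K = 480.8: (14/9)·R = 480.8.
R = (480.8) / (14/9) = 309.09.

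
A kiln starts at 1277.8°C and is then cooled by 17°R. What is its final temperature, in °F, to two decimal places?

2315.04°F

The 17°R change is an interval, so only the factor 5/9 applies: -17 × 5/9 = -9.4444°C.
Final Celsius temperature: 1277.8000 - 9.4444 = 1268.3556°C.
In Fahrenheit: 1268.3556 × 1.8 + 32 = 2315.04°F.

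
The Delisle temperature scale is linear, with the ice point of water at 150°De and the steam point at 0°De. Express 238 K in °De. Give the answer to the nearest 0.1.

202.7°De

First in Celsius: 238 - 273.15 = -35.1500°C.
Linearly onto the Delisle scale: 150 + (-35.1500 / 100) × (0 - 150) = 202.7°De.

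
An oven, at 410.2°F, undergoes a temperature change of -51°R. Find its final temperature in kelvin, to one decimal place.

Initial temperature in Celsius: (410.2 - 32) × 5/9 = 210.1111°C.
The 51°R change is an interval, so only the factor 5/9 applies: -51 × 5/9 = -28.3333°C.
Final Celsius temperature: 210.1111 - 28.3333 = 181.7778°C.
In kelvin: 181.7778 + 273.15 = 454.9 K.

454.9 K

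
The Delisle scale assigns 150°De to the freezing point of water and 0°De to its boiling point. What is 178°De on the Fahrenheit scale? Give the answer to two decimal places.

Linear interpolation between the fixed points: C = (178 - 150) × 100 / (0 - 150) = -18.6667°C.
Then -18.6667 × 1.8 + 32 = -1.60°F.

-1.60°F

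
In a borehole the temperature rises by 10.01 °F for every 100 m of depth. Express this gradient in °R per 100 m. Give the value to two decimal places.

10.01 °R/100 m

Since only a temperature interval is involved, the additive offset between the scales drops out.
A change of 1°F is a change of 1°R, so 10.01 × 1 = 10.01.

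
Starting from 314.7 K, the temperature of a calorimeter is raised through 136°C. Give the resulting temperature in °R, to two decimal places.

Initial temperature in Celsius: 314.7 - 273.15 = 41.5500°C.
Final Celsius temperature: 41.5500 + 136.0000 = 177.5500°C.
In Rankine: 177.5500 × 1.8 + 491.67 = 811.26°R.

811.26°R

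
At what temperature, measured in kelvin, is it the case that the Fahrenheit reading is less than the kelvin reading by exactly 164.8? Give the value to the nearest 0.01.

368.59 K

Let K be the kelvin reading. The Fahrenheit reading is F = 1.8·K - 459.67.
Require F - K = -164.8: (0.8)·K - 459.67 = -164.8.
K = (-164.8 + 459.67) / (0.8) = 368.59.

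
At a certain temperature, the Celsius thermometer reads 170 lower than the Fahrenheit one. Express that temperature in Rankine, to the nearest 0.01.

Let x be the Fahrenheit reading; then the Celsius reading is 5/9·x - 17.7778.
(5/9·x - 17.7778) - x = -170  ⇒  (-4/9)·x = -152.222  ⇒  x = 342.5000°F.
In Celsius: (342.5 - 32) × 5/9 = 172.5000°C.
In Rankine: 172.5000 × 1.8 + 491.67 = 802.17°R.

802.17°R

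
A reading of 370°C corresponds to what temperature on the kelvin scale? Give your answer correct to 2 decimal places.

643.15 K

In kelvin: 370.0000 + 273.15 = 643.15 K.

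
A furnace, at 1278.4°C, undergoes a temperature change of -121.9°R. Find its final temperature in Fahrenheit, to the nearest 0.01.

2211.22°F

The 121.9°R change is an interval, so only the factor 5/9 applies: -121.9 × 5/9 = -67.7222°C.
Final Celsius temperature: 1278.4000 - 67.7222 = 1210.6778°C.
In Fahrenheit: 1210.6778 × 1.8 + 32 = 2211.22°F.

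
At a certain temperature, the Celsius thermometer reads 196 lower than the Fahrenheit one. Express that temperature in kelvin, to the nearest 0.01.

Let x be the Fahrenheit reading; then the Celsius reading is 5/9·x - 17.7778.
(5/9·x - 17.7778) - x = -196  ⇒  (-4/9)·x = -178.222  ⇒  x = 401.0000°F.
In Celsius: (401 - 32) × 5/9 = 205.0000°C.
In kelvin: 205.0000 + 273.15 = 478.15 K.

478.15 K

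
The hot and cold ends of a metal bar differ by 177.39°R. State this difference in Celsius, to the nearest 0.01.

98.55°C

For a temperature interval the offset drops out; only the factor 5/9 applies.
177.39 × 5/9 = 98.55.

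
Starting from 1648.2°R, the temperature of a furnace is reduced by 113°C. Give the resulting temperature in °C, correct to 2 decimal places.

Initial temperature in Celsius: (1648.2 - 491.67) × 5/9 = 642.5167°C.
Final Celsius temperature: 642.5167 - 113.0000 = 529.5167°C.

529.52°C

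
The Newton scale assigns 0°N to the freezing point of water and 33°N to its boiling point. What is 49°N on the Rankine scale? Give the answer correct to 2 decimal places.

Linear interpolation between the fixed points: C = (49 - 0) × 100 / (33 - 0) = 148.4848°C.
Then 148.4848 × 1.8 + 491.67 = 758.94°R.

758.94°R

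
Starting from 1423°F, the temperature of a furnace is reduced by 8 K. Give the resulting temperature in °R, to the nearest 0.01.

Initial temperature in Celsius: (1423 - 32) × 5/9 = 772.7778°C.
The 8 K change is an interval; Kelvin and Celsius degrees are the same size, so ΔC = -8°C.
Final Celsius temperature: 772.7778 - 8.0000 = 764.7778°C.
In Rankine: 764.7778 × 1.8 + 491.67 = 1868.27°R.

1868.27°R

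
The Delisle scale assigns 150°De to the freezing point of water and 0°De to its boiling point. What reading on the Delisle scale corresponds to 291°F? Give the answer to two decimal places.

First in Celsius: (291 - 32) × 5/9 = 143.8889°C.
Linearly onto the Delisle scale: 150 + (143.8889 / 100) × (0 - 150) = -65.83°De.

-65.83°De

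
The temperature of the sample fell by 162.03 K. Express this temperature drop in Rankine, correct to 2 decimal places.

291.65°R

Only the scale ratio 1.8 matters for a change in temperature.
162.03 × 1.8 = 291.65.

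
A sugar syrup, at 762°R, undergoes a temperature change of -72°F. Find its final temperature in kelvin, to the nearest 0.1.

Initial temperature in Celsius: (762 - 491.67) × 5/9 = 150.1833°C.
The 72°F change is an interval, so only the factor 5/9 applies: -72 × 5/9 = -40.0000°C.
Final Celsius temperature: 150.1833 - 40.0000 = 110.1833°C.
In kelvin: 110.1833 + 273.15 = 383.3 K.

383.3 K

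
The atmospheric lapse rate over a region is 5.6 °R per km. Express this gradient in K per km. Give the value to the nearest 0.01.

3.11 K/km

The quantity depends on a temperature interval, so only the ratio of degree sizes applies; the offset between the scales is irrelevant.
A change of 1°R is a change of 5/9 K, so 5.6 × 5/9 = 3.11.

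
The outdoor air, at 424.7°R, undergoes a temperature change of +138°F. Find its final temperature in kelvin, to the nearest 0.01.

Initial temperature in Celsius: (424.7 - 491.67) × 5/9 = -37.2056°C.
The 138°F change is an interval, so only the factor 5/9 applies: +138 × 5/9 = +76.6667°C.
Final Celsius temperature: -37.2056 + 76.6667 = 39.4611°C.
In kelvin: 39.4611 + 273.15 = 312.61 K.

312.61 K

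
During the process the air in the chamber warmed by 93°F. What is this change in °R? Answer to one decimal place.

Fahrenheit and Rankine degrees are the same size, so the interval is unchanged: 93.0.

93.0°R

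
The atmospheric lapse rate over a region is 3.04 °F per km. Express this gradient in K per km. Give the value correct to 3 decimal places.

1.689 K/km

Since only a temperature interval is involved, the additive offset between the scales drops out.
A change of 1°F is a change of 5/9 K, so 3.04 × 5/9 = 1.689.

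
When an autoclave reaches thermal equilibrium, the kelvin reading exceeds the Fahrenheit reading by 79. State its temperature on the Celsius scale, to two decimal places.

Let x be the Fahrenheit reading; then the kelvin reading is 5/9·x + 255.372.
(5/9·x + 255.372) - x = 79  ⇒  (-4/9)·x = -176.372  ⇒  x = 396.8375°F.
In Celsius: (396.8375 - 32) × 5/9 = 202.69°C.

202.69°C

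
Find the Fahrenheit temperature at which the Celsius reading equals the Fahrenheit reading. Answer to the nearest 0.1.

-40.0°F

Let F be the Fahrenheit reading. The Celsius reading is C = 5/9·F - 17.7778.
Set C = F: 5/9·F - 17.7778 = F.
(-4/9)·F = 17.7778  ⇒  F = -40.0.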